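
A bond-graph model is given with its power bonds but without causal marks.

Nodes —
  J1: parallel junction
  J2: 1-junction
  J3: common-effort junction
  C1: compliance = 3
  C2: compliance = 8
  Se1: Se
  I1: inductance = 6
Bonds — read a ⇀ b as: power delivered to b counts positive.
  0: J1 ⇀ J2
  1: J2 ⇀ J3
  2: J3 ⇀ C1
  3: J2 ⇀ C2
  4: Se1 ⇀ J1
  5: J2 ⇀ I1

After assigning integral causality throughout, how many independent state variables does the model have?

3  (C1, C2, I1 all integral)

bond 4 stroke at J1  (Se1: effort source, stroke at far end)
bond 0 stroke at J2  (J1 effort already set via bond 4)
bond 2 stroke at J3  (C1 integral (e out))
bond 1 stroke at J2  (J3: bond 2 brought effort, rest push out)
bond 3 stroke at J2  (prefer integral on C2)
bond 5 stroke at I1  (closing 1-jn rule on J2)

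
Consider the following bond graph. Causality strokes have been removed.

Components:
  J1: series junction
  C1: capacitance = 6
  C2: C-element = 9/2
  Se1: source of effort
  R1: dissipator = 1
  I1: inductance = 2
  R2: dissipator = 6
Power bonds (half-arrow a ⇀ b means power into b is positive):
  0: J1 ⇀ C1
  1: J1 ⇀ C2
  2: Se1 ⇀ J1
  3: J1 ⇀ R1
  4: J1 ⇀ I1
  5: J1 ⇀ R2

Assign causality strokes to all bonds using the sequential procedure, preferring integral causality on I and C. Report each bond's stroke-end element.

β2 stroke at J1  (Se1 (Se) sets effort on bond)
β0 stroke at J1  (C1 outputs effort q/C1)
β1 stroke at J1  (C2 integral (e out))
β4 stroke at I1  (I1 integral (f out))
β3 stroke at J1  (1-jn J1 has f-setter on 4)
β5 stroke at J1  (1-jn J1 has f-setter on 4)

#0 stroke at J1
#1 stroke at J1
#2 stroke at J1
#3 stroke at J1
#4 stroke at I1
#5 stroke at J1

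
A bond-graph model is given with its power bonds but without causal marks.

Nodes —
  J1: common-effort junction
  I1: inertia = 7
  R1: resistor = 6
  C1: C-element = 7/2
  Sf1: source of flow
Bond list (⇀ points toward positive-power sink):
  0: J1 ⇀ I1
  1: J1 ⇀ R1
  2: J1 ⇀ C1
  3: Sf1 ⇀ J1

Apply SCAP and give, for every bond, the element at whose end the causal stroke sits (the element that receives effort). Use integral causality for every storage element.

bond 3 stroke at Sf1  (Sf1 fixes flow; stroke at Sf1)
bond 0 stroke at I1  (I1: I, integral causality)
bond 2 stroke at J1  (C1 outputs effort q/C1)
bond 1 stroke at R1  (J1: bond 2 brought effort, rest push out)

b0 stroke at I1
b1 stroke at R1
b2 stroke at J1
b3 stroke at Sf1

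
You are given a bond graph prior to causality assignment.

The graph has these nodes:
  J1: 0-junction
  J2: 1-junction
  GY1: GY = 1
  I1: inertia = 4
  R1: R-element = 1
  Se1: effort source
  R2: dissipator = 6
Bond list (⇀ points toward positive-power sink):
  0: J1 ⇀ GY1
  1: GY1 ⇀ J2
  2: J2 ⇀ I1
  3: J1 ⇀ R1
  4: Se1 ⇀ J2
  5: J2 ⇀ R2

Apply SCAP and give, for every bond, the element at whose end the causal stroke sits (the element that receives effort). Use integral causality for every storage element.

b4 |J2  (source Se1 imposes e)
b2 |I1  (prefer integral on I1)
b1 |J2  (common-f at J2 fixed by 2)
b5 |J2  (J2 flow already set via bond 2)
b0 |J1  (GY GY1: same side as bond 1)
b3 |R1  (J1: bond 0 brought effort, rest push out)

β0 →J1
β1 →J2
β2 →I1
β3 →R1
β4 →J2
β5 →J2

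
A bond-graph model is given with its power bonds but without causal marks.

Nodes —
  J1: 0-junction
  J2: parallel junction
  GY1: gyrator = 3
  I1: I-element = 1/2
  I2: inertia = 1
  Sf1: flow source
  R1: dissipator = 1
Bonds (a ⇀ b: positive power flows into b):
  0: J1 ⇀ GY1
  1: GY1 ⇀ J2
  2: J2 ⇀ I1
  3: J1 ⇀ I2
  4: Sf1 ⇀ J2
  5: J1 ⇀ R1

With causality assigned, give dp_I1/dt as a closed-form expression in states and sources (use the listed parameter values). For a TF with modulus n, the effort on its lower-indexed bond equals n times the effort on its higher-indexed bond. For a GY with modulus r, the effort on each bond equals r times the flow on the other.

b4 stroke→Sf1  (Sf1 fixes flow; stroke at Sf1)
b2 stroke→I1  (I1 integral (f out))
b1 stroke→J2  (J2: last free bond brings effort in)
b0 stroke→J1  (through GY1, causality inverts; strokes same side of GY1)
b3 stroke→I2  (0-jn J1 has e-setter on 0)
b5 stroke→R1  (J1: bond 0 brought effort, rest push out)

dp_I1/dt = 9*F_Sf1 - 18*p_I1 - 3*p_I2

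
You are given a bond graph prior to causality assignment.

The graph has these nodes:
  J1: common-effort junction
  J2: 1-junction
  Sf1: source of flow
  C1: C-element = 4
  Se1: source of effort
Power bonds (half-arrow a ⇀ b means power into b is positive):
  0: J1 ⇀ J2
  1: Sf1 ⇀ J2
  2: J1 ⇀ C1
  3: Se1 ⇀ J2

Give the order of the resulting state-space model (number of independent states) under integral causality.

β1 →Sf1  (source Sf1 imposes f)
β3 →J2  (Se1: effort source, stroke at far end)
β0 →J2  (J2: bond 1 brought flow, rest push out)
β2 →J1  (only one effort-in slot at J1)

1  (C1 all integral)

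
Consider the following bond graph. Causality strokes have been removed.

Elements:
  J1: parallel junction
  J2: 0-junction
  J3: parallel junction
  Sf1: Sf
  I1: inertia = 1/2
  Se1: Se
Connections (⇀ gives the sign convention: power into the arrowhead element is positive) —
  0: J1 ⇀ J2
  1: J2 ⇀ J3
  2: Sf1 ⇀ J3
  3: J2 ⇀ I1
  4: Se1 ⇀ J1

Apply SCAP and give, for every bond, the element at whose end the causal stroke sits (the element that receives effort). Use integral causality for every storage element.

b2 stroke at Sf1  (Sf1 fixes flow; stroke at Sf1)
b4 stroke at J1  (Se1 fixes effort; stroke away)
b0 stroke at J2  (0-jn J1 has e-setter on 4)
b1 stroke at J3  (0-jn J2 has e-setter on 0)
b3 stroke at I1  (J2 effort already set via bond 0)

β0 |J2
β1 |J3
β2 |Sf1
β3 |I1
β4 |J1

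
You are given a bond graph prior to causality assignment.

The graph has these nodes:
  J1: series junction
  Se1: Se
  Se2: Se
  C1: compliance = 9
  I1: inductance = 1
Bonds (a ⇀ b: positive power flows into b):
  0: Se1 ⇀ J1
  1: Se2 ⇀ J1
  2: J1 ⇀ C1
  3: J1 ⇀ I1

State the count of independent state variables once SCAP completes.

2  (C1, I1 all integral)

bond 0 |J1  (Se1 (Se) sets effort on bond)
bond 1 |J1  (Se2: effort source, stroke at far end)
bond 2 |J1  (C1: C, integral causality)
bond 3 |I1  (J1 needs exactly one f-in)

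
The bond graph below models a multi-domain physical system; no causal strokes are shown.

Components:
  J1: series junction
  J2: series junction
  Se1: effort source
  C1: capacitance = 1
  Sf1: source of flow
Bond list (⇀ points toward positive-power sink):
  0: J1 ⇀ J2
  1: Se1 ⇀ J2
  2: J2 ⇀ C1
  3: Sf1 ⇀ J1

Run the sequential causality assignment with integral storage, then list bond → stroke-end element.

β1 |J2  (Se1 (Se) sets effort on bond)
β3 |Sf1  (source Sf1 imposes f)
β0 |J1  (J1 flow already set via bond 3)
β2 |J2  (J2: bond 0 brought flow, rest push out)

b0 stroke at J1
b1 stroke at J2
b2 stroke at J2
b3 stroke at Sf1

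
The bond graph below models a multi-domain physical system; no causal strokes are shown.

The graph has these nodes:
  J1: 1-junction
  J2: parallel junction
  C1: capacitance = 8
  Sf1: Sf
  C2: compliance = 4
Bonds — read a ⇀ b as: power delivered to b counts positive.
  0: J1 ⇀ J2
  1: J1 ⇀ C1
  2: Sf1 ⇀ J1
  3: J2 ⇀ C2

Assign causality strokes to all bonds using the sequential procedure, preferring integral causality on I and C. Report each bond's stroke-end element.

#0 →J1
#1 →J1
#2 →Sf1
#3 →J2

#2 →Sf1  (source Sf1 imposes f)
#0 →J1  (1-jn J1 has f-setter on 2)
#1 →J1  (J1 flow already set via bond 2)
#3 →J2  (closing 0-jn rule on J2)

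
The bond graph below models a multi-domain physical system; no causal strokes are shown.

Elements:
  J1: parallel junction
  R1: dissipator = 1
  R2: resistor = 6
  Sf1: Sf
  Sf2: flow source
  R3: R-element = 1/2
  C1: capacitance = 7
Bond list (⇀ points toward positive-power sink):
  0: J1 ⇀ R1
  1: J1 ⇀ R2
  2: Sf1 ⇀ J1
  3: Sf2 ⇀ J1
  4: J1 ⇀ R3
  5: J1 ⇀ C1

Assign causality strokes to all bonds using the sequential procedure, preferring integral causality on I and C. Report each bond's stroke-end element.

b0 stroke→R1
b1 stroke→R2
b2 stroke→Sf1
b3 stroke→Sf2
b4 stroke→R3
b5 stroke→J1

b2 |Sf1  (source Sf1 imposes f)
b3 |Sf2  (source Sf2 imposes f)
b5 |J1  (prefer integral on C1)
b0 |R1  (0-jn J1 has e-setter on 5)
b1 |R2  (0-jn J1 has e-setter on 5)
b4 |R3  (J1 effort already set via bond 5)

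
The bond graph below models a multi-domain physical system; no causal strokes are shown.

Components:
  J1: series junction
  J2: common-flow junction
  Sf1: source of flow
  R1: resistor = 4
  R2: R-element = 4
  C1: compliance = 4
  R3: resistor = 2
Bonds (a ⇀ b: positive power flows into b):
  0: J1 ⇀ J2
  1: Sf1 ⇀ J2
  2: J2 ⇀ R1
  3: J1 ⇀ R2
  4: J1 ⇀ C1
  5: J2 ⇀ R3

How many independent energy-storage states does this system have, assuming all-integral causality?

1  (C1 all integral)

b1 →Sf1  (source Sf1 imposes f)
b0 →J2  (J2: bond 1 brought flow, rest push out)
b2 →J2  (common-f at J2 fixed by 1)
b5 →J2  (J2 flow already set via bond 1)
b3 →J1  (J1 flow already set via bond 0)
b4 →J1  (1-jn J1 has f-setter on 0)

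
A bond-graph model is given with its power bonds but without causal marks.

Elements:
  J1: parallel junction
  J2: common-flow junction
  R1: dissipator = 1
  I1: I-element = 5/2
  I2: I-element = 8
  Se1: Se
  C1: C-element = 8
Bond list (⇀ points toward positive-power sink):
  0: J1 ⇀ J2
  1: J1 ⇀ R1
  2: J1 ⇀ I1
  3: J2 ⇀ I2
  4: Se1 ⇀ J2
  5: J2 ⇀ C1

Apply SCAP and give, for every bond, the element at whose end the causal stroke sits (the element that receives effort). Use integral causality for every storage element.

bond 4 stroke→J2  (source Se1 imposes e)
bond 2 stroke→I1  (I1: I, integral causality)
bond 3 stroke→I2  (I2 integral (f out))
bond 0 stroke→J2  (1-jn J2 has f-setter on 3)
bond 5 stroke→J2  (J2: bond 3 brought flow, rest push out)
bond 1 stroke→J1  (only one effort-in slot at J1)

bond 0 stroke→J2
bond 1 stroke→J1
bond 2 stroke→I1
bond 3 stroke→I2
bond 4 stroke→J2
bond 5 stroke→J2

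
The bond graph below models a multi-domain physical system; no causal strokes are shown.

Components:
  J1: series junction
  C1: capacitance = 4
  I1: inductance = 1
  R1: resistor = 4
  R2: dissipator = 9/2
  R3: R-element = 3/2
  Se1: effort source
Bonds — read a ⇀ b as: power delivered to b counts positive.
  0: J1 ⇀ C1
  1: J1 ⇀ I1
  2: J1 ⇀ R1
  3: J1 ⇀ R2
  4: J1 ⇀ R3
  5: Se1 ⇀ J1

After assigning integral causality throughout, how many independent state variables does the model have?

2  (C1, I1 all integral)

#5 stroke at J1  (Se1 (Se) sets effort on bond)
#0 stroke at J1  (prefer integral on C1)
#1 stroke at I1  (prefer integral on I1)
#2 stroke at J1  (common-f at J1 fixed by 1)
#3 stroke at J1  (J1 flow already set via bond 1)
#4 stroke at J1  (J1 flow already set via bond 1)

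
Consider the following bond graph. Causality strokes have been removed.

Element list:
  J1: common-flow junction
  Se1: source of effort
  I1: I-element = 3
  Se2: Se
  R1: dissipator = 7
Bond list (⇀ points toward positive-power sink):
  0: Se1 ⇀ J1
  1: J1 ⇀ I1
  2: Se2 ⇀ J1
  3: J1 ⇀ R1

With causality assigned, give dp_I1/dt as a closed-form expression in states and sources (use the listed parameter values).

dp_I1/dt = E_Se1 + E_Se2 - 7*p_I1/3

#0 →J1  (Se1 (Se) sets effort on bond)
#2 →J1  (Se2 fixes effort; stroke away)
#1 →I1  (I1: I, integral causality)
#3 →J1  (1-jn J1 has f-setter on 1)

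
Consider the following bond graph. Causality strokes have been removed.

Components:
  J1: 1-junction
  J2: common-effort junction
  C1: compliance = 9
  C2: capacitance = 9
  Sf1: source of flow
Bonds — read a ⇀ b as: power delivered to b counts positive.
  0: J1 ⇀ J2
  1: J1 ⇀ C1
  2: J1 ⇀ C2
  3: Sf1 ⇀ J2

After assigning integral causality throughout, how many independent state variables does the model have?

2  (C1, C2 all integral)

bond 3 stroke→Sf1  (Sf1: flow source, stroke at near end)
bond 0 stroke→J2  (J2: last free bond brings effort in)
bond 1 stroke→J1  (J1: bond 0 brought flow, rest push out)
bond 2 stroke→J1  (J1: bond 0 brought flow, rest push out)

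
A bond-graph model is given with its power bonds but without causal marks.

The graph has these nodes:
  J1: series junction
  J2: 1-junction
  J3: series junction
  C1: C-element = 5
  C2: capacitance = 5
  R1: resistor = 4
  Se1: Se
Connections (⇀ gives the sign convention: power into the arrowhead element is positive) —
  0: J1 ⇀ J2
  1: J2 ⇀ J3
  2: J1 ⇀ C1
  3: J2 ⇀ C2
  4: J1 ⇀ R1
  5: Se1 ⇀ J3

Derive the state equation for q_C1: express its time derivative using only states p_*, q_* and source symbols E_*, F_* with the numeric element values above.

dq_C1/dt = E_Se1/4 - q_C1/20 - q_C2/20

β5 stroke at J3  (Se1 (Se) sets effort on bond)
β1 stroke at J2  (only one flow-in slot at J3)
β2 stroke at J1  (prefer integral on C1)
β3 stroke at J2  (C2 integral (e out))
β0 stroke at J1  (J2: last free bond brings flow in)
β4 stroke at R1  (J1: last free bond brings flow in)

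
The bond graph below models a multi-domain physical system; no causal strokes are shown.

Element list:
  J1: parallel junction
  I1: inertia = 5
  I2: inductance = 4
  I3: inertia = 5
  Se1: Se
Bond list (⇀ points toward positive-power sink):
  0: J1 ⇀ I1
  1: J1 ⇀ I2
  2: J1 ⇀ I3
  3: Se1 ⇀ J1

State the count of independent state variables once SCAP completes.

β3 stroke at J1  (Se1 fixes effort; stroke away)
β0 stroke at I1  (J1 effort already set via bond 3)
β1 stroke at I2  (0-jn J1 has e-setter on 3)
β2 stroke at I3  (J1 effort already set via bond 3)

3  (I1, I2, I3 all integral)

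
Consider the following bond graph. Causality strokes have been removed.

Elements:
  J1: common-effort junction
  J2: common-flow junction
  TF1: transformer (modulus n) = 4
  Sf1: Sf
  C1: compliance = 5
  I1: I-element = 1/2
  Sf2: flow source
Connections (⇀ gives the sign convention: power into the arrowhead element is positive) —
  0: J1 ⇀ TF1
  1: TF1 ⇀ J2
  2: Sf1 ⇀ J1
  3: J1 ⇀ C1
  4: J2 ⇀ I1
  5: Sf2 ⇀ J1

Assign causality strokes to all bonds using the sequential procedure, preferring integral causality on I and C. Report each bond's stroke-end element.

#2 →Sf1  (Sf1 (Sf) sets flow on bond)
#5 →Sf2  (Sf2 fixes flow; stroke at Sf2)
#3 →J1  (C1 outputs effort q/C1)
#0 →TF1  (common-e at J1 fixed by 3)
#1 →J2  (TF TF1: opposite of bond 0)
#4 →I1  (J2: last free bond brings flow in)

β0 |TF1
β1 |J2
β2 |Sf1
β3 |J1
β4 |I1
β5 |Sf2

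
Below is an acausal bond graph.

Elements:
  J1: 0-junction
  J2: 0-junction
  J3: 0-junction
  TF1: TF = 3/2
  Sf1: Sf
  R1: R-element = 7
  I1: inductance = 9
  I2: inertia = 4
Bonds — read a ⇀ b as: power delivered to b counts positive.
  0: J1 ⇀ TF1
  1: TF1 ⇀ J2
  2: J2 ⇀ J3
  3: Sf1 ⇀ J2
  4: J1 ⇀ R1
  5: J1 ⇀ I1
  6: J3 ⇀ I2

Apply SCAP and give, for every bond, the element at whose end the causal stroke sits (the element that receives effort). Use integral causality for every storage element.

β3 |Sf1  (Sf1 fixes flow; stroke at Sf1)
β5 |I1  (I1 outputs flow p/I1)
β6 |I2  (I2 outputs flow p/I2)
β2 |J3  (J3 needs exactly one e-in)
β1 |J2  (J2: last free bond brings effort in)
β0 |TF1  (TF1: transformer flips bond 1)
β4 |J1  (J1 needs exactly one e-in)

β0 stroke→TF1
β1 stroke→J2
β2 stroke→J3
β3 stroke→Sf1
β4 stroke→J1
β5 stroke→I1
β6 stroke→I2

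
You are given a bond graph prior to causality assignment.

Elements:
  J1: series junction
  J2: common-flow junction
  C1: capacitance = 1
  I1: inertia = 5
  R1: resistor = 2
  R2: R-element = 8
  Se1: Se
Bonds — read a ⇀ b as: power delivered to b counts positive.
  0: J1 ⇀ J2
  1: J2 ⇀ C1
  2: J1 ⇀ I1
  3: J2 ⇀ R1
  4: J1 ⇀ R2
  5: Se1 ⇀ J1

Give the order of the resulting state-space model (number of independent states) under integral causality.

2  (C1, I1 all integral)

bond 5 stroke→J1  (source Se1 imposes e)
bond 1 stroke→J2  (C1: C, integral causality)
bond 2 stroke→I1  (I1 integral (f out))
bond 0 stroke→J1  (J1 flow already set via bond 2)
bond 4 stroke→J1  (common-f at J1 fixed by 2)
bond 3 stroke→J2  (J2 flow already set via bond 0)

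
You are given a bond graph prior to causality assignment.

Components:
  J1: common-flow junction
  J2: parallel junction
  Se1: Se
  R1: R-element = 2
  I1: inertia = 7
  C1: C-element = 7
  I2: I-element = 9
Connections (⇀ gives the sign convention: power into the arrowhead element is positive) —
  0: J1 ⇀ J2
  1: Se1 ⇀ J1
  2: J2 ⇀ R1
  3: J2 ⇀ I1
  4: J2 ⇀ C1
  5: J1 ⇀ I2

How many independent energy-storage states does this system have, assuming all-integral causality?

3  (C1, I1, I2 all integral)

#1 stroke at J1  (source Se1 imposes e)
#3 stroke at I1  (I1 integral (f out))
#4 stroke at J2  (C1: C, integral causality)
#0 stroke at J1  (J2: bond 4 brought effort, rest push out)
#2 stroke at R1  (J2: bond 4 brought effort, rest push out)
#5 stroke at I2  (closing 1-jn rule on J1)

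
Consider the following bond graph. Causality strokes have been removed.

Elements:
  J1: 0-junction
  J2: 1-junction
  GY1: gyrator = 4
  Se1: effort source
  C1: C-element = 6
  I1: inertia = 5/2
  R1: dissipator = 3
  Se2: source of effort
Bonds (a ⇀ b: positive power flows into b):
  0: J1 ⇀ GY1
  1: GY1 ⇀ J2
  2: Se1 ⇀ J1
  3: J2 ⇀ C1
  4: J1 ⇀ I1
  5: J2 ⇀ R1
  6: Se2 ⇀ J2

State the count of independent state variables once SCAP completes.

2  (C1, I1 all integral)

β2 →J1  (Se1 (Se) sets effort on bond)
β6 →J2  (Se2 fixes effort; stroke away)
β0 →GY1  (common-e at J1 fixed by 2)
β4 →I1  (0-jn J1 has e-setter on 2)
β1 →GY1  (GY GY1: same side as bond 0)
β3 →J2  (1-jn J2 has f-setter on 1)
β5 →J2  (J2 flow already set via bond 1)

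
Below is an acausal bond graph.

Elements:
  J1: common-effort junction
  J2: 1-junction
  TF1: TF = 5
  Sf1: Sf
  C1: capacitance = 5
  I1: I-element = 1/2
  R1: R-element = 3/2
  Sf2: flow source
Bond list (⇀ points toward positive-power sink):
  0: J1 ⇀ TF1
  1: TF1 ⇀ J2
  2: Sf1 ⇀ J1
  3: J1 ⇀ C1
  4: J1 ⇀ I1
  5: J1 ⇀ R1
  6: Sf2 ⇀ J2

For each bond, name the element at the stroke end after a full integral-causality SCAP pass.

bond 0 |TF1
bond 1 |J2
bond 2 |Sf1
bond 3 |J1
bond 4 |I1
bond 5 |R1
bond 6 |Sf2

β2 |Sf1  (Sf1: flow source, stroke at near end)
β6 |Sf2  (Sf2 (Sf) sets flow on bond)
β1 |J2  (J2: bond 6 brought flow, rest push out)
β0 |TF1  (TF1: transformer flips bond 1)
β3 |J1  (C1: C, integral causality)
β4 |I1  (J1 effort already set via bond 3)
β5 |R1  (0-jn J1 has e-setter on 3)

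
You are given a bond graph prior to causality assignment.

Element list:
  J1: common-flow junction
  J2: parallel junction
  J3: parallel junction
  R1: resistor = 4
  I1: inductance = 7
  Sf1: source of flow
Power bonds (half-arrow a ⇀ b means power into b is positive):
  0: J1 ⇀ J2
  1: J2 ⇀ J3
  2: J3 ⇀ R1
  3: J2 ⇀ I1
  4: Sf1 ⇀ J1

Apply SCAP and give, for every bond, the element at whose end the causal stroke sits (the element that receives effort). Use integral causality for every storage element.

#0 stroke→J1
#1 stroke→J2
#2 stroke→J3
#3 stroke→I1
#4 stroke→Sf1

#4 →Sf1  (source Sf1 imposes f)
#0 →J1  (common-f at J1 fixed by 4)
#3 →I1  (I1 integral (f out))
#1 →J2  (J2 needs exactly one e-in)
#2 →J3  (J3 needs exactly one e-in)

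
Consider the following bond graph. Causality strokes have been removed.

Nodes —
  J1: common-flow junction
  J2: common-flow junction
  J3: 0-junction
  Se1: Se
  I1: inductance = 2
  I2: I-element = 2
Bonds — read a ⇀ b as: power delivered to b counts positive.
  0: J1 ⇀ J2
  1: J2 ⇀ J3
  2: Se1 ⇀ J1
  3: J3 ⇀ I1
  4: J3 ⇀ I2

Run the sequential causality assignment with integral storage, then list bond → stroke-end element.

#2 |J1  (Se1: effort source, stroke at far end)
#0 |J2  (only one flow-in slot at J1)
#1 |J3  (J2 needs exactly one f-in)
#3 |I1  (common-e at J3 fixed by 1)
#4 |I2  (J3 effort already set via bond 1)

β0 |J2
β1 |J3
β2 |J1
β3 |I1
β4 |I2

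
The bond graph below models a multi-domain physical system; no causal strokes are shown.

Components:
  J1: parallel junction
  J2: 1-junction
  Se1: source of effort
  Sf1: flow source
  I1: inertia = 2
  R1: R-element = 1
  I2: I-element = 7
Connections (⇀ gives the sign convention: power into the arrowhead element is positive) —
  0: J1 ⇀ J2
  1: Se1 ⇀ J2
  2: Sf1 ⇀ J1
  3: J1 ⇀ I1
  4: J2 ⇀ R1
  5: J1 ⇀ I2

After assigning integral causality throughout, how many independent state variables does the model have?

2  (I1, I2 all integral)

b1 stroke at J2  (source Se1 imposes e)
b2 stroke at Sf1  (Sf1 (Sf) sets flow on bond)
b3 stroke at I1  (prefer integral on I1)
b5 stroke at I2  (I2 integral (f out))
b0 stroke at J1  (closing 0-jn rule on J1)
b4 stroke at J2  (J2 flow already set via bond 0)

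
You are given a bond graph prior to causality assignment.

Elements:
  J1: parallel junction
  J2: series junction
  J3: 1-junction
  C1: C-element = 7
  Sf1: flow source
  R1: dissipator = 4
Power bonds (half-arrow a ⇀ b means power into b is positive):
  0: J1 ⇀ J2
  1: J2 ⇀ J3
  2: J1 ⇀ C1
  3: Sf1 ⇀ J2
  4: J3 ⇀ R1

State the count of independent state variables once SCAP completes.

#3 →Sf1  (Sf1 (Sf) sets flow on bond)
#0 →J2  (J2: bond 3 brought flow, rest push out)
#1 →J2  (J2: bond 3 brought flow, rest push out)
#4 →J3  (J3: bond 1 brought flow, rest push out)
#2 →J1  (J1: last free bond brings effort in)

1  (C1 all integral)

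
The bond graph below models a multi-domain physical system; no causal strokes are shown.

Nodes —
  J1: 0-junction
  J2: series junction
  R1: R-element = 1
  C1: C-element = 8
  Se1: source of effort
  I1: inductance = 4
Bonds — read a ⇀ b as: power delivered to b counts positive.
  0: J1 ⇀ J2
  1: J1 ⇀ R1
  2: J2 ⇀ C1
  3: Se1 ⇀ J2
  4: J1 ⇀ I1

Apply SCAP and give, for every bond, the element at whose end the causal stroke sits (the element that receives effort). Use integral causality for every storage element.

b3 stroke at J2  (Se1: effort source, stroke at far end)
b2 stroke at J2  (C1 integral (e out))
b0 stroke at J1  (J2 needs exactly one f-in)
b1 stroke at R1  (J1 effort already set via bond 0)
b4 stroke at I1  (common-e at J1 fixed by 0)

bond 0 stroke→J1
bond 1 stroke→R1
bond 2 stroke→J2
bond 3 stroke→J2
bond 4 stroke→I1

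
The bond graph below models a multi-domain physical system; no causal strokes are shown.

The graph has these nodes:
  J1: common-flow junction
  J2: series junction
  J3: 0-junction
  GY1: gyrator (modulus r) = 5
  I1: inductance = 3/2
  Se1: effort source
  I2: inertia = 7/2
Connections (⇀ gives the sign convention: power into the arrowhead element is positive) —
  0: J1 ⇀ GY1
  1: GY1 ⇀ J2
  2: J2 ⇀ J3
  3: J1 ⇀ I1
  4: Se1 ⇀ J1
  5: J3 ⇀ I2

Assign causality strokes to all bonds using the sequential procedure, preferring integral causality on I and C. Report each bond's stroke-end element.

β4 stroke→J1  (Se1: effort source, stroke at far end)
β3 stroke→I1  (I1: I, integral causality)
β0 stroke→J1  (common-f at J1 fixed by 3)
β1 stroke→J2  (through GY1, causality inverts; strokes same side of GY1)
β2 stroke→J3  (only one flow-in slot at J2)
β5 stroke→I2  (J3 effort already set via bond 2)

#0 |J1
#1 |J2
#2 |J3
#3 |I1
#4 |J1
#5 |I2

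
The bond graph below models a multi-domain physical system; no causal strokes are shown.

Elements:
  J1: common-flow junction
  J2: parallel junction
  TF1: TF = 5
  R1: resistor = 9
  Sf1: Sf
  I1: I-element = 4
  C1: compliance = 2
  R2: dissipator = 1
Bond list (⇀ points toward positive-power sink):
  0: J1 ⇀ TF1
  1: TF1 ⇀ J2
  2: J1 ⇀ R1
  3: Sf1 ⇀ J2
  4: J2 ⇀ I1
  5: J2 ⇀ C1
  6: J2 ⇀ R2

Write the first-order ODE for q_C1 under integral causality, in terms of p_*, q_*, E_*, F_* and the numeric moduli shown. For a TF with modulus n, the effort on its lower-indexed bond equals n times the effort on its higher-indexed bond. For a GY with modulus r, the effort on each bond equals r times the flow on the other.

#3 stroke at Sf1  (Sf1: flow source, stroke at near end)
#4 stroke at I1  (I1 integral (f out))
#5 stroke at J2  (C1: C, integral causality)
#1 stroke at TF1  (0-jn J2 has e-setter on 5)
#6 stroke at R2  (common-e at J2 fixed by 5)
#0 stroke at J1  (TF1 one-in-one-out from 1)
#2 stroke at R1  (J1: last free bond brings flow in)

dq_C1/dt = F_Sf1 - p_I1/4 - 17*q_C1/9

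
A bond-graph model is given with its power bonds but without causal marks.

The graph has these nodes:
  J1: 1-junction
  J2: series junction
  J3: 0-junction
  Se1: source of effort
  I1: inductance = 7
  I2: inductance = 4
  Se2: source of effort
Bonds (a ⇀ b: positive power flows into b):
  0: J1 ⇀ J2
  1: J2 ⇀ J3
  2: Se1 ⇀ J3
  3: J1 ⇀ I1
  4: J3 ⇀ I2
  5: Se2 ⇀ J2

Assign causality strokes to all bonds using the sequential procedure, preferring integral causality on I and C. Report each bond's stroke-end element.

b2 →J3  (source Se1 imposes e)
b5 →J2  (source Se2 imposes e)
b1 →J2  (J3: bond 2 brought effort, rest push out)
b4 →I2  (J3 effort already set via bond 2)
b0 →J1  (J2: last free bond brings flow in)
b3 →I1  (J1: last free bond brings flow in)

bond 0 |J1
bond 1 |J2
bond 2 |J3
bond 3 |I1
bond 4 |I2
bond 5 |J2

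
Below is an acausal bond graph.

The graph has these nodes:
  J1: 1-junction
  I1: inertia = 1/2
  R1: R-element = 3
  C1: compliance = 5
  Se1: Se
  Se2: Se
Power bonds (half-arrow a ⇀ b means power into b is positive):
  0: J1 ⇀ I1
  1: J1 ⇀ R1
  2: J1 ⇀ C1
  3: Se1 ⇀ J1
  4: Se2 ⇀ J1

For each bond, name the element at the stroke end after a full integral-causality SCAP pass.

β3 |J1  (Se1 (Se) sets effort on bond)
β4 |J1  (Se2 fixes effort; stroke away)
β0 |I1  (I1: I, integral causality)
β1 |J1  (common-f at J1 fixed by 0)
β2 |J1  (1-jn J1 has f-setter on 0)

b0 →I1
b1 →J1
b2 →J1
b3 →J1
b4 →J1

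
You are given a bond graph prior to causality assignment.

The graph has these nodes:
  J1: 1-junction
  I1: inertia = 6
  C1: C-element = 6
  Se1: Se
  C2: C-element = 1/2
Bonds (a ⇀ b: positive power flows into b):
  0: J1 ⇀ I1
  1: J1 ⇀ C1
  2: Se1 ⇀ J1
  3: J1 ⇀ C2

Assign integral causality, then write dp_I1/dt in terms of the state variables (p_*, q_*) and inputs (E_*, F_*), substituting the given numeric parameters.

β2 stroke at J1  (Se1 (Se) sets effort on bond)
β0 stroke at I1  (I1 outputs flow p/I1)
β1 stroke at J1  (common-f at J1 fixed by 0)
β3 stroke at J1  (J1 flow already set via bond 0)

dp_I1/dt = E_Se1 - q_C1/6 - 2*q_C2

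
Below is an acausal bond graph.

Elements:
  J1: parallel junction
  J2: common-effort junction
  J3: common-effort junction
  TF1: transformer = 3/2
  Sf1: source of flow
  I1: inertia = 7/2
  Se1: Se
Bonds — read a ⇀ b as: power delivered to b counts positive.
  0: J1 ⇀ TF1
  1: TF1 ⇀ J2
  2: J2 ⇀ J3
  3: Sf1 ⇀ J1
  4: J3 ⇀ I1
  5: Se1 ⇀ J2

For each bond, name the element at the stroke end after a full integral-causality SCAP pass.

#0 |J1
#1 |TF1
#2 |J3
#3 |Sf1
#4 |I1
#5 |J2

β3 stroke→Sf1  (source Sf1 imposes f)
β5 stroke→J2  (Se1 fixes effort; stroke away)
β0 stroke→J1  (J1: last free bond brings effort in)
β1 stroke→TF1  (J2 effort already set via bond 5)
β2 stroke→J3  (common-e at J2 fixed by 5)
β4 stroke→I1  (0-jn J3 has e-setter on 2)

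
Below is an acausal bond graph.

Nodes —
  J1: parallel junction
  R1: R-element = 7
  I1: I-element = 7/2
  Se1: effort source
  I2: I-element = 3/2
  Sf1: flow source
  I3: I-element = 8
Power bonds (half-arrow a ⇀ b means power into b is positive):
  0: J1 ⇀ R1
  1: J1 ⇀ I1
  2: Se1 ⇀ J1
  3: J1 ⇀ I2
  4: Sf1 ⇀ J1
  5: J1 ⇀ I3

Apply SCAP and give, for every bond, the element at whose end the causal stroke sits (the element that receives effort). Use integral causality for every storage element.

β2 |J1  (Se1: effort source, stroke at far end)
β4 |Sf1  (Sf1: flow source, stroke at near end)
β0 |R1  (0-jn J1 has e-setter on 2)
β1 |I1  (J1: bond 2 brought effort, rest push out)
β3 |I2  (0-jn J1 has e-setter on 2)
β5 |I3  (common-e at J1 fixed by 2)

b0 |R1
b1 |I1
b2 |J1
b3 |I2
b4 |Sf1
b5 |I3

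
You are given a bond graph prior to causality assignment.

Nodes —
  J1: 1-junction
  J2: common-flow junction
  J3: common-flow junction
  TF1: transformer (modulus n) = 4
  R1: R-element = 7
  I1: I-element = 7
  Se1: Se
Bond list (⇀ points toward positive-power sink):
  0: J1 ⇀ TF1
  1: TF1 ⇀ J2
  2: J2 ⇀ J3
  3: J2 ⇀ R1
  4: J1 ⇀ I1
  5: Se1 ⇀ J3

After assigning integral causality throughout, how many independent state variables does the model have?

1  (I1 all integral)

#5 stroke at J3  (Se1: effort source, stroke at far end)
#2 stroke at J2  (J3: last free bond brings flow in)
#4 stroke at I1  (prefer integral on I1)
#0 stroke at J1  (common-f at J1 fixed by 4)
#1 stroke at TF1  (TF1: transformer flips bond 0)
#3 stroke at J2  (common-f at J2 fixed by 1)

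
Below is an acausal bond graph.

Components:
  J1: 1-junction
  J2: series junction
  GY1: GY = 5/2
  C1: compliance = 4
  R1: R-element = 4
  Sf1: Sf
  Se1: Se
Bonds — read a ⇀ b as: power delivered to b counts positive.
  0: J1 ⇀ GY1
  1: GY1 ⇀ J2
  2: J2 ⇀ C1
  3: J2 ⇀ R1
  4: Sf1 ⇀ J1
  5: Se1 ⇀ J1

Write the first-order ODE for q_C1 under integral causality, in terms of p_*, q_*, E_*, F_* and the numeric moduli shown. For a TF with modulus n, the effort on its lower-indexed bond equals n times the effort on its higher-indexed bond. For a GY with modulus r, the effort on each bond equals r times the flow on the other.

dq_C1/dt = 5*F_Sf1/8 - q_C1/16

β4 stroke at Sf1  (source Sf1 imposes f)
β5 stroke at J1  (Se1 (Se) sets effort on bond)
β0 stroke at J1  (J1 flow already set via bond 4)
β1 stroke at J2  (through GY1, causality inverts; strokes same side of GY1)
β2 stroke at J2  (C1: C, integral causality)
β3 stroke at R1  (closing 1-jn rule on J2)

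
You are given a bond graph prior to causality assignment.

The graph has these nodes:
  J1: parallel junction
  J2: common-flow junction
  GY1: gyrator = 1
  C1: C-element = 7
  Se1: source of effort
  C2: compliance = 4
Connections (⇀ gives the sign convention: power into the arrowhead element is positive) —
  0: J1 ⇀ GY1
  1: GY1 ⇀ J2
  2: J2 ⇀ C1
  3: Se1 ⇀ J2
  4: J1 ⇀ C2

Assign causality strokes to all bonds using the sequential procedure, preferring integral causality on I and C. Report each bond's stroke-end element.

bond 3 stroke→J2  (Se1: effort source, stroke at far end)
bond 2 stroke→J2  (prefer integral on C1)
bond 1 stroke→GY1  (only one flow-in slot at J2)
bond 0 stroke→GY1  (GY1 both-in/both-out from 1)
bond 4 stroke→J1  (only one effort-in slot at J1)

#0 →GY1
#1 →GY1
#2 →J2
#3 →J2
#4 →J1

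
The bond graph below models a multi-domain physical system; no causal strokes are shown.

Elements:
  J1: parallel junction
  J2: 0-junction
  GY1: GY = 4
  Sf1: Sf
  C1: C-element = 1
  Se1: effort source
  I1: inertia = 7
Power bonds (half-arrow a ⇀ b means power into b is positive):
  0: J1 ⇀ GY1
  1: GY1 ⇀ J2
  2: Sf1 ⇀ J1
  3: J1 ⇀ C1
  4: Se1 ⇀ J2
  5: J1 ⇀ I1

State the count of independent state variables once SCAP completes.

2  (C1, I1 all integral)

b2 stroke→Sf1  (Sf1 (Sf) sets flow on bond)
b4 stroke→J2  (Se1 fixes effort; stroke away)
b1 stroke→GY1  (0-jn J2 has e-setter on 4)
b0 stroke→GY1  (GY1 both-in/both-out from 1)
b3 stroke→J1  (C1 integral (e out))
b5 stroke→I1  (common-e at J1 fixed by 3)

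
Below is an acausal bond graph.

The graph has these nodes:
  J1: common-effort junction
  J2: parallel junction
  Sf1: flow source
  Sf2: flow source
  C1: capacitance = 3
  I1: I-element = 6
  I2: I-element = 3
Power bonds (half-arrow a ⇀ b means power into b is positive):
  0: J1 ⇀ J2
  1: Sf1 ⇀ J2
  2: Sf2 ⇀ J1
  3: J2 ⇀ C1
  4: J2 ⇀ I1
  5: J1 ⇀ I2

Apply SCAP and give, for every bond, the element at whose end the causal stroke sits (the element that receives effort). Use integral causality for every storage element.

#0 |J1
#1 |Sf1
#2 |Sf2
#3 |J2
#4 |I1
#5 |I2

#1 →Sf1  (Sf1: flow source, stroke at near end)
#2 →Sf2  (Sf2: flow source, stroke at near end)
#3 →J2  (C1 outputs effort q/C1)
#0 →J1  (J2: bond 3 brought effort, rest push out)
#4 →I1  (0-jn J2 has e-setter on 3)
#5 →I2  (J1 effort already set via bond 0)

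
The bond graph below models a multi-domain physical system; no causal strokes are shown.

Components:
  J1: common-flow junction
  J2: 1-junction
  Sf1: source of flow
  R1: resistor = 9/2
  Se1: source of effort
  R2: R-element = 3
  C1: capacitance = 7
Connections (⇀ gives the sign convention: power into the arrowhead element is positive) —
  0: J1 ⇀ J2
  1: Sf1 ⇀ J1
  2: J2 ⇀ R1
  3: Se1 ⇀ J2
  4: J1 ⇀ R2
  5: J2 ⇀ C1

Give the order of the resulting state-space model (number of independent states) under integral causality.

bond 1 →Sf1  (Sf1: flow source, stroke at near end)
bond 3 →J2  (source Se1 imposes e)
bond 0 →J1  (common-f at J1 fixed by 1)
bond 4 →J1  (J1: bond 1 brought flow, rest push out)
bond 2 →J2  (J2: bond 0 brought flow, rest push out)
bond 5 →J2  (J2 flow already set via bond 0)

1  (C1 all integral)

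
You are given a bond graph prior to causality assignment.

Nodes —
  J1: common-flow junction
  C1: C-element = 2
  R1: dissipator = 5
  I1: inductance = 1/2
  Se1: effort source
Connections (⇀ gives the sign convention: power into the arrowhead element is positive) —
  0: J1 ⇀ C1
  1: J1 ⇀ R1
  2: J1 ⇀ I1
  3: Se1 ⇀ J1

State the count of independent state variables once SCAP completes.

2  (C1, I1 all integral)

#3 stroke→J1  (source Se1 imposes e)
#0 stroke→J1  (C1 integral (e out))
#2 stroke→I1  (I1: I, integral causality)
#1 stroke→J1  (J1: bond 2 brought flow, rest push out)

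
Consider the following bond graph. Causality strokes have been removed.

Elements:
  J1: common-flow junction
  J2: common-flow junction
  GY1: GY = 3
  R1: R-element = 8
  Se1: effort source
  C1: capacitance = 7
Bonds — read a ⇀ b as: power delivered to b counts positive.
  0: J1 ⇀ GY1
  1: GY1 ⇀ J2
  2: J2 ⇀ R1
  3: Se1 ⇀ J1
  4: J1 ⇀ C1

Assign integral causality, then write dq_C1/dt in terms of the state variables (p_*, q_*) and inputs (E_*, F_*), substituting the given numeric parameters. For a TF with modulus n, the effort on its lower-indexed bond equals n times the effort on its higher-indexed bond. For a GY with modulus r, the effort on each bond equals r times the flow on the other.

dq_C1/dt = 8*E_Se1/9 - 8*q_C1/63

β3 →J1  (Se1: effort source, stroke at far end)
β4 →J1  (C1: C, integral causality)
β0 →GY1  (J1: last free bond brings flow in)
β1 →GY1  (GY GY1: same side as bond 0)
β2 →J2  (1-jn J2 has f-setter on 1)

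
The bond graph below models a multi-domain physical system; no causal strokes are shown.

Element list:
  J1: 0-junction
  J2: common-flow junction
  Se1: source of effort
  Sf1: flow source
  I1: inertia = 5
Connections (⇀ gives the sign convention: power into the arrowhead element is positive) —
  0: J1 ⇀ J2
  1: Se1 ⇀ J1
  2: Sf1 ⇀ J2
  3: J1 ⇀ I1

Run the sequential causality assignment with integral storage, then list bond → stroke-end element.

β0 |J2
β1 |J1
β2 |Sf1
β3 |I1

β1 stroke at J1  (Se1: effort source, stroke at far end)
β2 stroke at Sf1  (Sf1 fixes flow; stroke at Sf1)
β0 stroke at J2  (J1: bond 1 brought effort, rest push out)
β3 stroke at I1  (common-e at J1 fixed by 1)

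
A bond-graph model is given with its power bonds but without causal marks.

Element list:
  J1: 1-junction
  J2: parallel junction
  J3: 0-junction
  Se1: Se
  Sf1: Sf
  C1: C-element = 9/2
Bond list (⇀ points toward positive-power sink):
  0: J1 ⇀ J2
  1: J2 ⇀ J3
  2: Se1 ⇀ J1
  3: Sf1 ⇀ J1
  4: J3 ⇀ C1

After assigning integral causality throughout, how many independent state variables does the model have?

#2 |J1  (source Se1 imposes e)
#3 |Sf1  (source Sf1 imposes f)
#0 |J1  (common-f at J1 fixed by 3)
#1 |J2  (J2: last free bond brings effort in)
#4 |J3  (closing 0-jn rule on J3)

1  (C1 all integral)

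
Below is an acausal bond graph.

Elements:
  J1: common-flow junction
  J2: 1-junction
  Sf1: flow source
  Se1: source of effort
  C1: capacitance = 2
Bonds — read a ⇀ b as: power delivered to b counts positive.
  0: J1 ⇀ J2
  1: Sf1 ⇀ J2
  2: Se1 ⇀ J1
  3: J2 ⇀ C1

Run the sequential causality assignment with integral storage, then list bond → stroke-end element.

β0 |J2
β1 |Sf1
β2 |J1
β3 |J2

b1 →Sf1  (source Sf1 imposes f)
b2 →J1  (Se1 fixes effort; stroke away)
b0 →J2  (only one flow-in slot at J1)
b3 →J2  (J2: bond 1 brought flow, rest push out)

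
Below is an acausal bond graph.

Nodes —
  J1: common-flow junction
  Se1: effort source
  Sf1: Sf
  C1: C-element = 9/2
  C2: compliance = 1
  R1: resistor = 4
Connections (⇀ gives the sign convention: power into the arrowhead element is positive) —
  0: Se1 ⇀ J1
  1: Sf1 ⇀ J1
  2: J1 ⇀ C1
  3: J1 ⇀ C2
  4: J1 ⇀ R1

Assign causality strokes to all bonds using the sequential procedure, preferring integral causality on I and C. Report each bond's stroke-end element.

bond 0 stroke→J1  (Se1 fixes effort; stroke away)
bond 1 stroke→Sf1  (Sf1: flow source, stroke at near end)
bond 2 stroke→J1  (1-jn J1 has f-setter on 1)
bond 3 stroke→J1  (J1 flow already set via bond 1)
bond 4 stroke→J1  (J1: bond 1 brought flow, rest push out)

β0 →J1
β1 →Sf1
β2 →J1
β3 →J1
β4 →J1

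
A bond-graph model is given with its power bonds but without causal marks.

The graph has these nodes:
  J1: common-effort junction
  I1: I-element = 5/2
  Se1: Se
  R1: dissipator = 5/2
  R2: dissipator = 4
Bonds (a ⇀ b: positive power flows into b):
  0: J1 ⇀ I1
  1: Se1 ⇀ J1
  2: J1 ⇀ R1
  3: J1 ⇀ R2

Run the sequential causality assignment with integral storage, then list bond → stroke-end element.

#0 stroke→I1
#1 stroke→J1
#2 stroke→R1
#3 stroke→R2

#1 →J1  (Se1 fixes effort; stroke away)
#0 →I1  (common-e at J1 fixed by 1)
#2 →R1  (0-jn J1 has e-setter on 1)
#3 →R2  (J1 effort already set via bond 1)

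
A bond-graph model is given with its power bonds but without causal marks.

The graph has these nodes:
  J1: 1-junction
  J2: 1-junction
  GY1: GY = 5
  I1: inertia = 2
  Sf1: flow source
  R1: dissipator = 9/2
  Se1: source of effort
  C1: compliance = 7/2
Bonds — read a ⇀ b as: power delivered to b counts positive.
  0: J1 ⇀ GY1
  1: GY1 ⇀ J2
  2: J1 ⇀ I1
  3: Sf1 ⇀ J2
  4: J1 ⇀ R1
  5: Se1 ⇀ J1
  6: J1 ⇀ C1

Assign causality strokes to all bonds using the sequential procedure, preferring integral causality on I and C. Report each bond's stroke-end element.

b0 |J1
b1 |J2
b2 |I1
b3 |Sf1
b4 |J1
b5 |J1
b6 |J1

#3 stroke at Sf1  (Sf1 (Sf) sets flow on bond)
#5 stroke at J1  (Se1 (Se) sets effort on bond)
#1 stroke at J2  (1-jn J2 has f-setter on 3)
#0 stroke at J1  (GY1 both-in/both-out from 1)
#2 stroke at I1  (I1 outputs flow p/I1)
#4 stroke at J1  (common-f at J1 fixed by 2)
#6 stroke at J1  (common-f at J1 fixed by 2)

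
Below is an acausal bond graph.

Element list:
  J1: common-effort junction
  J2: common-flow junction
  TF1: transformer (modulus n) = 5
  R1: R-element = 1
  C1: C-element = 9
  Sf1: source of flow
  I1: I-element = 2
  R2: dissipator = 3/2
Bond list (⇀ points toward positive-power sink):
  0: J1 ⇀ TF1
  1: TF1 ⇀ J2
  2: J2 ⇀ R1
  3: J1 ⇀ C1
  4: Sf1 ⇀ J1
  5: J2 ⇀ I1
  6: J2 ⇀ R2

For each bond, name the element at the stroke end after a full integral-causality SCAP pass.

b4 |Sf1  (Sf1 (Sf) sets flow on bond)
b3 |J1  (prefer integral on C1)
b0 |TF1  (J1: bond 3 brought effort, rest push out)
b1 |J2  (TF1 one-in-one-out from 0)
b5 |I1  (prefer integral on I1)
b2 |J2  (1-jn J2 has f-setter on 5)
b6 |J2  (common-f at J2 fixed by 5)

#0 →TF1
#1 →J2
#2 →J2
#3 →J1
#4 →Sf1
#5 →I1
#6 →J2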